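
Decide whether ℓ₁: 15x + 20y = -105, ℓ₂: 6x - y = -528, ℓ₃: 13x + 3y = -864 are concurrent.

The three lines meet at one point iff the augmented coefficient matrix [aᵢ bᵢ cᵢ] has rank < 3, i.e. its determinant vanishes.
Here the determinant is -135.
Nonzero, so no common point exists.

No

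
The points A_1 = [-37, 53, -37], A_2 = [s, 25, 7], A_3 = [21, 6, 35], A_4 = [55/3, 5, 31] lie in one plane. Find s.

Coplanarity ⇔ det[A_1A_2; A_1A_3; A_1A_4] = 0.
Expanding, this is linear in s: (260)s + (1300/3) = 0.
So s = -5/3.

-5/3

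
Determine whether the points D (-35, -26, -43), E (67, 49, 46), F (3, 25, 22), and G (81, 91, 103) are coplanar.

No

A normal to the plane through D, E, F is n = DE × DF = (336, -3248, 2352).
The plane has equation n·P = -28448. For G: n·G = -26096.
-26096 ≠ -28448, so G is off the plane.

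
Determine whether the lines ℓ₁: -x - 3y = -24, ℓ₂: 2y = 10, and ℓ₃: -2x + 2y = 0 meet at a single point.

The three lines meet at one point iff the augmented coefficient matrix [aᵢ bᵢ cᵢ] has rank < 3, i.e. its determinant vanishes.
Here the determinant is -16.
Nonzero, so no common point exists.

No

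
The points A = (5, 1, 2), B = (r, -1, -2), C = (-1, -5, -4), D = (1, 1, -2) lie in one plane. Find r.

Coplanarity ⇔ det[AB; AC; AD] = 0.
Expanding, this is linear in r: (24)r + (-24) = 0.
So r = 1.

1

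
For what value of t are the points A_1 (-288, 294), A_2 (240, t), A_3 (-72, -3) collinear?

The three points are collinear iff det[A_1A_2; A_1A_3] = 0.
This determinant is linear in t: (-216)t + (-93312) = 0, so t = -432.

-432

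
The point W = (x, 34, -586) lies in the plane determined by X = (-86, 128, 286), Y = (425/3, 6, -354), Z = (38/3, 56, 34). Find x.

Coplanarity requires XY · (XZ × XW) = 0.
XY = (683/3, -122, -640), XZ = (296/3, -72, -252); the triple product is linear in x with coefficient -15336 and constant term 3021192.
Setting it to zero: x = 197.

197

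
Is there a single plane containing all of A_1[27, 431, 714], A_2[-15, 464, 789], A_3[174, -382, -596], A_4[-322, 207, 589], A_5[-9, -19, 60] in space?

Yes

The plane through A_1, A_2, A_3 has normal n = A_1A_2 × A_1A_3 = (17745, -43995, 29295) and equation n·P = 2433900.
Checking the remaining points: n·A_4 = 2433900, n·A_5 = 2433900.
All equal 2433900, so all 5 points lie in one plane.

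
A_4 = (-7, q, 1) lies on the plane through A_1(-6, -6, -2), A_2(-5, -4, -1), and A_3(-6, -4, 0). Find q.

-4

The plane through A_1, A_2, A_3 has equation 2x − 2y + 2z = -4.
Substituting A_4: (-2)q + (-12) = -4, so q = -4.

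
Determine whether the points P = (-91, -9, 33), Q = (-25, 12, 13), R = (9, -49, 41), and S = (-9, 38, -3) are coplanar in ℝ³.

Yes

The four points are coplanar iff the 3×3 determinant with rows PQ, PR, PS is zero.
Rows: (66, 21, -20), (100, -40, 8), (82, 47, -36).
Expanding along the first row: (66)(1064) − (21)(-4256) + (-20)(7980) = 0.
Zero determinant ⇒ coplanar.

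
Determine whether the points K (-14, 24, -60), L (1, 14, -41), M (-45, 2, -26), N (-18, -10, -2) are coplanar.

A normal to the plane through K, L, M is n = KL × KM = (78, -1099, -640).
The plane has equation n·P = 10932. For N: n·N = 10866.
10866 ≠ 10932, so N is off the plane.

No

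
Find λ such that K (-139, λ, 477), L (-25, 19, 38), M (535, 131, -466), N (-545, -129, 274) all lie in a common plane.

Coplanarity ⇔ det[KL; KM; KN] = 0.
Expanding, this is linear in λ: (-129920)λ + (7795200) = 0.
So λ = 60.

60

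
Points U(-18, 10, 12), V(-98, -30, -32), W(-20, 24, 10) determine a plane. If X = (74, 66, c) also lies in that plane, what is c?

Coplanarity requires UV · (UW × UX) = 0.
UV = (-80, -40, -44), UW = (-2, 14, -2); the triple product is linear in c with coefficient -1200 and constant term 74400.
Setting it to zero: c = 62.

62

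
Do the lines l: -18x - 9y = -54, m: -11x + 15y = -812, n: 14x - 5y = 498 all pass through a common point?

Yes

Intersecting l and m: solving the 2×2 system gives (x, y) = (22, -38).
Substitute into n: (14)(22) + (-5)(-38) = 498.
This equals 498, so (22, -38) lies on all three lines and they are concurrent.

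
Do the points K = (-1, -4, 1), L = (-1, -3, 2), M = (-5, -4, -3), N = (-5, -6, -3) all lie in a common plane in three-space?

No

The four points are coplanar iff the 3×3 determinant with rows KL, KM, KN is zero.
Rows: (0, 1, 1), (-4, 0, -4), (-4, -2, -4).
Expanding along the first row: (0)(-8) − (1)(0) + (1)(8) = 8.
Nonzero ⇒ not coplanar.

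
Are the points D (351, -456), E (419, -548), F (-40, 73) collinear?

Yes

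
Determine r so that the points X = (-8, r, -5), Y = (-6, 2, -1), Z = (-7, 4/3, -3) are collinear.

Collinearity requires XY × XZ = 0; each component is linear in r.
The x-component gives (2)r + (-4/3) = 0, so r = 2/3.
The remaining components then also vanish.

2/3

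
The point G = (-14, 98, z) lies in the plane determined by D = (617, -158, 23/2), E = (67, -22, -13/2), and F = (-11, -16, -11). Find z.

A normal to the plane is n = DE × DF = (-504, -1071, 7308).
G lies in the plane iff n · DG = 0.
This gives (7308)z + (-40194) = 0, so z = 11/2.

11/2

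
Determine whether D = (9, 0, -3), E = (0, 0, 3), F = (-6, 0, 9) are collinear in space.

DE = (-9, 0, 6), DF = (-15, 0, 12).
DE × DF = (0, 18, 0).
The cross product is nonzero, so the points do not lie on one line.

No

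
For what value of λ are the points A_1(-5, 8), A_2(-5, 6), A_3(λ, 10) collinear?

-5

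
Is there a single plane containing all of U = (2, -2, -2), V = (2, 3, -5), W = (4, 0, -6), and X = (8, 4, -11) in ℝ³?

No

With U as base: UV = (0, 5, -3), UW = (2, 2, -4), UX = (6, 6, -9).
UW × UX = (6, -6, 0).
UV · (UW × UX) = -30.
Since -30 ≠ 0, the four points are not coplanar.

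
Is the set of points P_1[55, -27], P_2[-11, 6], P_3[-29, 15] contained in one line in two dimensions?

Yes

P_1P_2 = (-66, 33), P_1P_3 = (-84, 42).
Twice the signed area of △P_1P_2P_3 is (-66)(42) − (33)(-84) = 0.
The triangle is degenerate (zero area), so the points are collinear.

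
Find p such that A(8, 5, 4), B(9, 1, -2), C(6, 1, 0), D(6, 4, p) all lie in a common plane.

4

Normal to plane ABC: n = (-8, 16, -12); plane equation n·P = -32.
Requiring n·D = -32: (-12)p + (16) = -32.
So p = 4.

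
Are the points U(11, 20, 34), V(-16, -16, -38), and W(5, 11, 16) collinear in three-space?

No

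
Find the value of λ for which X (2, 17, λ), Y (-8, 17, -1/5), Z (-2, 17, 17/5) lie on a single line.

29/5

Collinearity requires XY × XZ = 0; each component is linear in λ.
The y-component gives (-6)λ + (174/5) = 0, so λ = 29/5.
The remaining components then also vanish.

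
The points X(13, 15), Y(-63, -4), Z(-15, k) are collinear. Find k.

8

The three points are collinear iff det[XY; XZ] = 0.
This determinant is linear in k: (-76)k + (608) = 0, so k = 8.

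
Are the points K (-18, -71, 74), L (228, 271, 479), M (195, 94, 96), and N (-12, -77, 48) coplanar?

A normal to the plane through K, L, M is n = KL × KM = (-59301, 80853, -32256).
The plane has equation n·P = -7060089. For N: n·N = -7062357.
-7062357 ≠ -7060089, so N is off the plane.

No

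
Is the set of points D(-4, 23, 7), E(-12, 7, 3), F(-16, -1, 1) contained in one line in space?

DE = (-8, -16, -4), DF = (-12, -24, -6).
DE × DF = (0, 0, 0).
The cross product vanishes, so the three points are collinear.

Yes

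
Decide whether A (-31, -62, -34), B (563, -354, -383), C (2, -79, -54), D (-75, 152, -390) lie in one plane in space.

A normal to the plane through A, B, C is n = AB × AC = (-93, 363, -462).
The plane has equation n·P = -3915. For D: n·D = 242331.
242331 ≠ -3915, so D is off the plane.

No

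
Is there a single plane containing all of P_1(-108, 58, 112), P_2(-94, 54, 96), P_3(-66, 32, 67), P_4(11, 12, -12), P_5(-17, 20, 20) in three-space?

No

The plane through P_1, P_2, P_3 has normal n = P_1P_2 × P_1P_3 = (-236, -42, -196) and equation n·P = 1100.
Checking the remaining points: n·P_4 = -748, n·P_5 = -748.
Since n·P_4 = -748 ≠ 1100, P_4 is off the plane and the points are not all coplanar.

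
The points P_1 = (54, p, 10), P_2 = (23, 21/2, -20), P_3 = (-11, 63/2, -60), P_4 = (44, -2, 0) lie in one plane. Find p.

-8

The points are coplanar iff P_1P_2 · (P_1P_3 × P_1P_4) = 0.
Expanding, this is linear in p: (160)p + (1280) = 0.
So p = -8.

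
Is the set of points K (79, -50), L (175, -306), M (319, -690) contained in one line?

Yes

KL = (96, -256), KM = (240, -640).
Checking proportionality: KM = 5/2·KL, so the vectors are parallel and the points are collinear.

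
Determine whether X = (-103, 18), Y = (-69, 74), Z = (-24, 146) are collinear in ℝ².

No

XY = (34, 56), XZ = (79, 128).
If collinear, XZ would be a scalar multiple of XY. But (34)·(128) ≠ (56)·(79) (difference -72), so they are not parallel; the points are not collinear.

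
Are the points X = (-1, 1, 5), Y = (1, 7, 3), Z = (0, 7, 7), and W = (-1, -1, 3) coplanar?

With X as base: XY = (2, 6, -2), XZ = (1, 6, 2), XW = (0, -2, -2).
XZ × XW = (-8, 2, -2).
XY · (XZ × XW) = 0.
The scalar triple product vanishes, so the four points are coplanar.

Yes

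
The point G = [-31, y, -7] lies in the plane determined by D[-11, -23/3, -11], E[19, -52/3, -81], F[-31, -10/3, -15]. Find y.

Coplanarity requires DE · (DF × DG) = 0.
DE = (30, -29/3, -70), DF = (-20, 13/3, -4); the triple product is linear in y with coefficient 1520 and constant term 4560.
Setting it to zero: y = -3.

-3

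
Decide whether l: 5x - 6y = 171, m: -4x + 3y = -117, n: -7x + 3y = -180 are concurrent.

Intersecting l and m: solving the 2×2 system gives (x, y) = (21, -11).
Substitute into n: (-7)(21) + (3)(-11) = -180.
This equals -180, so (21, -11) lies on all three lines and they are concurrent.

Yes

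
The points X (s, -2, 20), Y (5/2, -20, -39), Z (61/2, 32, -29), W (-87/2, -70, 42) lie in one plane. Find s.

Coplanarity ⇔ det[XY; XZ; XW] = 0.
Expanding, this is linear in s: (-4712)s + (2356) = 0.
So s = 1/2.

1/2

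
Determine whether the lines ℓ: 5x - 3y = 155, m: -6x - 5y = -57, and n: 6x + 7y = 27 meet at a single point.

The three lines meet at one point iff the augmented coefficient matrix [aᵢ bᵢ cᵢ] has rank < 3, i.e. its determinant vanishes.
Here the determinant is 0.
It vanishes, so the lines are concurrent at (22, -15).

Yes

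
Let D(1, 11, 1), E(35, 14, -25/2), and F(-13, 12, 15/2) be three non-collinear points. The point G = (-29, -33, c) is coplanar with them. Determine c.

-9/2

A normal to the plane is n = DE × DF = (33, -32, 76).
G lies in the plane iff n · DG = 0.
This gives (76)c + (342) = 0, so c = -9/2.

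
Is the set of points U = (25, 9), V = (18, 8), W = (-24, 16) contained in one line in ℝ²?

No

UV = (-7, -1), UW = (-49, 7).
det[UV; UW] = (-7)(7) − (-1)(-49) = -98.
The determinant is nonzero, so they are not collinear.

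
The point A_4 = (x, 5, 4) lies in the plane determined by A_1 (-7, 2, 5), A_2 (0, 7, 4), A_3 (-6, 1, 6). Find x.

-4

A normal to the plane is n = A_1A_2 × A_1A_3 = (4, -8, -12).
A_4 lies in the plane iff n · A_1A_4 = 0.
This gives (4)x + (16) = 0, so x = -4.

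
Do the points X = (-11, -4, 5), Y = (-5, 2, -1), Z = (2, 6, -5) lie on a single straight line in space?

No

XY = (6, 6, -6), XZ = (13, 10, -10).
XY × XZ = (0, -18, -18).
The cross product is nonzero, so the points do not lie on one line.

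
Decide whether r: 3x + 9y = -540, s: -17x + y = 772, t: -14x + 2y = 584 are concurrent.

Yes

Intersecting r and s: solving the 2×2 system gives (x, y) = (-48, -44).
Substitute into t: (-14)(-48) + (2)(-44) = 584.
This equals 584, so (-48, -44) lies on all three lines and they are concurrent.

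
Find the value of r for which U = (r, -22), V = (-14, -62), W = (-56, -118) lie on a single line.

16

The three points are collinear iff det[UV; UW] = 0.
This determinant is linear in r: (56)r + (-896) = 0, so r = 16.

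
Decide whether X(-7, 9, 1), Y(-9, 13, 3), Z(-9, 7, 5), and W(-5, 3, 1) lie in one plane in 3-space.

With X as base: XY = (-2, 4, 2), XZ = (-2, -2, 4), XW = (2, -6, 0).
XZ × XW = (24, 8, 16).
XY · (XZ × XW) = 16.
Since 16 ≠ 0, the four points are not coplanar.

No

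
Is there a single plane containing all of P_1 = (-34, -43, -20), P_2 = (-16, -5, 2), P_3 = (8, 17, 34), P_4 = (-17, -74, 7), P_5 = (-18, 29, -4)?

The plane through P_1, P_2, P_3 has normal n = P_1P_2 × P_1P_3 = (732, -48, -516) and equation n·P = -12504.
Checking the remaining points: n·P_4 = -12504, n·P_5 = -12504.
All equal -12504, so all 5 points lie in one plane.

Yes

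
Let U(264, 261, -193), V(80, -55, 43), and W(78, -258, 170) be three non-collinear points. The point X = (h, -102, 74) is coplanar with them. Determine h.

Coplanarity requires UV · (UW × UX) = 0.
UV = (-184, -316, 236), UW = (-186, -519, 363); the triple product is linear in h with coefficient 7776 and constant term -559872.
Setting it to zero: h = 72.

72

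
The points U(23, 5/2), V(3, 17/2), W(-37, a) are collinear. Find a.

Collinearity: (W − U) must be parallel to (V − U) = (-20, 6).
Cross-multiplying the components: (a − 5/2)·(-20) = (-60)·(6).
Solving gives a = 41/2.

41/2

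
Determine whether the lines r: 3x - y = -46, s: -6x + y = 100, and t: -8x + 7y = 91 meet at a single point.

Intersecting r and s: solving the 2×2 system gives (x, y) = (-18, -8).
Substitute into t: (-8)(-18) + (7)(-8) = 88.
But t requires 91 ≠ 88, so the three lines have no common point.

No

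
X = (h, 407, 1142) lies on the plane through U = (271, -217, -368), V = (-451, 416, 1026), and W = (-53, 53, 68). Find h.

-427

A normal to the plane is n = UV × UW = (-100392, -136864, 10152).
X lies in the plane iff n · UX = 0.
This gives (-100392)h + (-42867384) = 0, so h = -427.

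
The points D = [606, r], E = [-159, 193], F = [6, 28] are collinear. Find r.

Collinearity: (D − E) must be parallel to (F − E) = (165, -165).
Cross-multiplying the components: (r − 193)·(165) = (765)·(-165).
Solving gives r = -572.

-572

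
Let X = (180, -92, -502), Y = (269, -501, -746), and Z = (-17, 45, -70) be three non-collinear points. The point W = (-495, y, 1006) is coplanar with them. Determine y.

A normal to the plane is n = XY × XZ = (-143260, 9620, -68380).
W lies in the plane iff n · XW = 0.
This gives (9620)y + (-5531500) = 0, so y = 575.

575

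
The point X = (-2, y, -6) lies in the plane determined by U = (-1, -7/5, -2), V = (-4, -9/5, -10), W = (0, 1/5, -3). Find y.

-1

The plane through U, V, W has equation (66/5)x − 11y − (22/5)z = 11.
Substituting X: (-11)y + (0) = 11, so y = -1.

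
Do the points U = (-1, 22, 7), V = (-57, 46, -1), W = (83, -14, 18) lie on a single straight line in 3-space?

No

UV = (-56, 24, -8), UW = (84, -36, 11).
Comparing components 2 and 3: (24)(11) − (-8)(-36) = -24 ≠ 0, so UV and UW are not parallel and the points are not collinear.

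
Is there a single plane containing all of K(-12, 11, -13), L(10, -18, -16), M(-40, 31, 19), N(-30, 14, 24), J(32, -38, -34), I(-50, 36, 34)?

Yes

The plane through K, L, M has normal n = KL × KM = (-868, -620, -372) and equation n·P = 8432.
Checking the remaining points: n·N = 8432, n·J = 8432, n·I = 8432.
All equal 8432, so all 6 points lie in one plane.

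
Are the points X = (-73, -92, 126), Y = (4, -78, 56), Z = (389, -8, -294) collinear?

XY = (77, 14, -70), XZ = (462, 84, -420).
Each component of XZ is 6 times the corresponding component of XY, so XZ = 6·XY and the points are collinear.

Yes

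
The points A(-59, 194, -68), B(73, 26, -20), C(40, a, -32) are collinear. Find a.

68

Collinearity requires AB × AC = 0; each component is linear in a.
The x-component gives (-48)a + (3264) = 0, so a = 68.
The remaining components then also vanish.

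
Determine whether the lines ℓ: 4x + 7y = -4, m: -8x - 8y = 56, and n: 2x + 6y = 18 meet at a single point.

The three lines meet at one point iff the augmented coefficient matrix [aᵢ bᵢ cᵢ] has rank < 3, i.e. its determinant vanishes.
Here the determinant is 0.
It vanishes, so the lines are concurrent at (-15, 8).

Yes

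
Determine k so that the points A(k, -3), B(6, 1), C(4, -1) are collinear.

2

Collinearity: (A − B) must be parallel to (C − B) = (-2, -2).
Cross-multiplying the components: (k − 6)·(-2) = (-4)·(-2).
Solving gives k = 2.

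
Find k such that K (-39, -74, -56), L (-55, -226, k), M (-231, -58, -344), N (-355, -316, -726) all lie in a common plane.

-192

Coplanarity ⇔ det[KL; KM; KN] = 0.
Expanding, this is linear in k: (51520)k + (9891840) = 0.
So k = -192.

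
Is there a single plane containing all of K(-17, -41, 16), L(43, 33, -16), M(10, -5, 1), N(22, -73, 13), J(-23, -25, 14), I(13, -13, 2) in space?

The plane through K, L, M has normal n = KL × KM = (42, 36, 162) and equation n·P = 402.
Checking the remaining points: n·N = 402, n·J = 402, n·I = 402.
All equal 402, so all 6 points lie in one plane.

Yes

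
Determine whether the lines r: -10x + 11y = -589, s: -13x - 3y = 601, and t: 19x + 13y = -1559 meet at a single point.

Yes

Lines aᵢx + bᵢy = cᵢ with pairwise distinct directions are concurrent exactly when det[aᵢ bᵢ cᵢ] = 0.
Here the determinant is 0.
It vanishes, so the lines are concurrent at (-28, -79).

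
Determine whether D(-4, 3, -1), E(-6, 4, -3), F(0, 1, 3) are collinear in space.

Yes

DE = (-2, 1, -2), DF = (4, -2, 4).
DE × DF = (0, 0, 0).
The cross product vanishes, so the three points are collinear.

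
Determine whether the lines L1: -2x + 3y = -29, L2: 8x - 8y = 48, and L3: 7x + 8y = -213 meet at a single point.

Yes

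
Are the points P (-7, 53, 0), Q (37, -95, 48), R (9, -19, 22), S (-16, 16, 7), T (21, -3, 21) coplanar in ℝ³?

Yes

The plane through P, Q, R has normal n = PQ × PR = (200, -200, -800) and equation n·X = -12000.
Checking the remaining points: n·S = -12000, n·T = -12000.
All equal -12000, so all 5 points lie in one plane.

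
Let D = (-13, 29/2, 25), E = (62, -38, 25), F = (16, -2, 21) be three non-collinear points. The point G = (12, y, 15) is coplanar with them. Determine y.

13/2

The plane through D, E, F has equation 210x + 300y + 285z = 8745.
Substituting G: (300)y + (6795) = 8745, so y = 13/2.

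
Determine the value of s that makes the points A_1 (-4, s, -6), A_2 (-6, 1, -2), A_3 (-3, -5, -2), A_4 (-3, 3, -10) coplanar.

1

The points are coplanar iff A_1A_2 · (A_1A_3 × A_1A_4) = 0.
Expanding, this is linear in s: (-24)s + (24) = 0.
So s = 1.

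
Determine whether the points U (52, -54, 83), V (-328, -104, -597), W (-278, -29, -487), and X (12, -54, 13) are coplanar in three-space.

A normal to the plane through U, V, W is n = UV × UW = (45500, 7800, -26000).
The plane has equation n·P = -213200. For X: n·X = -213200.
Equal, so X lies in the plane and all four are coplanar.

Yes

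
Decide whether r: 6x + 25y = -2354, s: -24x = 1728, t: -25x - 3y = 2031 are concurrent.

No

Lines aᵢx + bᵢy = cᵢ with pairwise distinct directions are concurrent exactly when det[aᵢ bᵢ cᵢ] = 0.
Here the determinant is 216.
Nonzero, so no common point exists.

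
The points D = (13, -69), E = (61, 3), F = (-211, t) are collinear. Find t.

-405

The three points are collinear iff det[DE; DF] = 0.
This determinant is linear in t: (48)t + (19440) = 0, so t = -405.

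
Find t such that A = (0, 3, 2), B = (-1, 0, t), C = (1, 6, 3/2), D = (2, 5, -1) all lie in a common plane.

Normal to plane ACD: n = (-8, 2, -4); plane equation n·P = -2.
Requiring n·B = -2: (-4)t + (8) = -2.
So t = 5/2.

5/2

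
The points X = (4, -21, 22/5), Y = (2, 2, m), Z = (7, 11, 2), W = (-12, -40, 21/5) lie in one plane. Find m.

11/5

Normal to plane XZW: n = (-52, 39, 455); plane equation n·P = 975.
Requiring n·Y = 975: (455)m + (-26) = 975.
So m = 11/5.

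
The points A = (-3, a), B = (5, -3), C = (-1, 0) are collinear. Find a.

1

Collinearity: (A − B) must be parallel to (C − B) = (-6, 3).
Cross-multiplying the components: (a − (-3))·(-6) = (-8)·(3).
Solving gives a = 1.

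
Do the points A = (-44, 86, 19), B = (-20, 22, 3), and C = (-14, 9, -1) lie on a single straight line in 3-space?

AB = (24, -64, -16), AC = (30, -77, -20).
AB × AC = (48, 0, 72).
The cross product is nonzero, so the points do not lie on one line.

No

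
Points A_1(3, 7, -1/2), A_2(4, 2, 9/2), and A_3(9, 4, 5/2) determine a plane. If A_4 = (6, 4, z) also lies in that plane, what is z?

5/2

Coplanarity requires A_1A_2 · (A_1A_3 × A_1A_4) = 0.
A_1A_2 = (1, -5, 5), A_1A_3 = (6, -3, 3); the triple product is linear in z with coefficient 27 and constant term -135/2.
Setting it to zero: z = 5/2.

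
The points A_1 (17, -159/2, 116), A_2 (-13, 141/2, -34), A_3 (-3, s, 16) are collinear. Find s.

Collinearity requires A_1A_2 × A_1A_3 = 0; each component is linear in s.
The x-component gives (150)s + (-3075) = 0, so s = 41/2.
The remaining components then also vanish.

41/2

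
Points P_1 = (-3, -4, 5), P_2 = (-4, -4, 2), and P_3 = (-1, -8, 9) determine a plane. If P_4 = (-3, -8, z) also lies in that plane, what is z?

3

A normal to the plane is n = P_1P_2 × P_1P_3 = (-12, -2, 4).
P_4 lies in the plane iff n · P_1P_4 = 0.
This gives (4)z + (-12) = 0, so z = 3.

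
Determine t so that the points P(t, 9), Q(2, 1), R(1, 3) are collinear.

-2

Collinearity: (P − Q) must be parallel to (R − Q) = (-1, 2).
Cross-multiplying the components: (t − 2)·(2) = (8)·(-1).
Solving gives t = -2.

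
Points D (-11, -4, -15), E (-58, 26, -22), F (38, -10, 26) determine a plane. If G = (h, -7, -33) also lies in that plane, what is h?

A normal to the plane is n = DE × DF = (1188, 1584, -1188).
G lies in the plane iff n · DG = 0.
This gives (1188)h + (29700) = 0, so h = -25.

-25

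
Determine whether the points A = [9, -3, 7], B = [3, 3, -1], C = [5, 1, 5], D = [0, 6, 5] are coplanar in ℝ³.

Yes

A normal to the plane through A, B, C is n = AB × AC = (20, 20, 0).
The plane has equation n·P = 120. For D: n·D = 120.
Equal, so D lies in the plane and all four are coplanar.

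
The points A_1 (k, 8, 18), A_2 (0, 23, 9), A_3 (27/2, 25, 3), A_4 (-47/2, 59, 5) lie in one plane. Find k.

The points are coplanar iff A_1A_2 · (A_1A_3 × A_1A_4) = 0.
Expanding, this is linear in k: (-208)k + (-1872) = 0.
So k = -9.

-9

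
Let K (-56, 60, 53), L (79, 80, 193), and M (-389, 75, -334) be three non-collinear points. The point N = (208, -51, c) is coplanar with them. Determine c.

Coplanarity requires KL · (KM × KN) = 0.
KL = (135, 20, 140), KM = (-333, 15, -387); the triple product is linear in c with coefficient 8685 and constant term -3682440.
Setting it to zero: c = 424.

424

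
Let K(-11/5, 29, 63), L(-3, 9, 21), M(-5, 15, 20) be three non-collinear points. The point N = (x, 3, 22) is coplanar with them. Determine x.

A normal to the plane is n = KL × KM = (272, 416/5, -224/5).
N lies in the plane iff n · KN = 0.
This gives (272)x + (272) = 0, so x = -1.

-1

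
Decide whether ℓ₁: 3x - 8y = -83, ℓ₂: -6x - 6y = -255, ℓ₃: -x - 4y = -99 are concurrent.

The three lines meet at one point iff the augmented coefficient matrix [aᵢ bᵢ cᵢ] has rank < 3, i.e. its determinant vanishes.
Here the determinant is -60.
Nonzero, so no common point exists.

No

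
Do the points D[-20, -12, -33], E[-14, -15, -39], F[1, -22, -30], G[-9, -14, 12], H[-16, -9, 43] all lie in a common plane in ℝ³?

No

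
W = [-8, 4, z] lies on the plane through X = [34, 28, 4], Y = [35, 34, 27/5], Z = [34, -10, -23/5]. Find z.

The plane through X, Y, Z has equation (8/5)x + (43/5)y − 38z = 716/5.
Substituting W: (-38)z + (108/5) = 716/5, so z = -16/5.

-16/5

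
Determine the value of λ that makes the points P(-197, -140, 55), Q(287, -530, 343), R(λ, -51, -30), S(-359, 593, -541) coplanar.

Normal to plane PQS: n = (21336, 241808, 291592); plane equation n·X = -22018752.
Requiring n·R = -22018752: (21336)λ + (-21079968) = -22018752.
So λ = -44.

-44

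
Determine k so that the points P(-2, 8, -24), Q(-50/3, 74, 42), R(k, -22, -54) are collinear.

14/3

Collinearity requires PQ × PR = 0; each component is linear in k.
The y-component gives (66)k + (-308) = 0, so k = 14/3.
The remaining components then also vanish.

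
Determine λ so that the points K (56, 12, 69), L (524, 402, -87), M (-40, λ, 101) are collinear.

Direction KL = (468, 390, -156). From the x-coordinate of M, the parameter along the line is τ = (-40 − 56)/468 = -8/39.
Then λ = 12 + (-8/39)·(390) = -68.

-68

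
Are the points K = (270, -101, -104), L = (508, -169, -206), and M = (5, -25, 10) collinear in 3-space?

KL = (238, -68, -102), KM = (-265, 76, 114).
KL × KM = (0, -102, 68).
The cross product is nonzero, so the points do not lie on one line.

No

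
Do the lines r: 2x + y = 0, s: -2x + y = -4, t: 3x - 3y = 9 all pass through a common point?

Yes

Intersecting r and s: solving the 2×2 system gives (x, y) = (1, -2).
Substitute into t: (3)(1) + (-3)(-2) = 9.
This equals 9, so (1, -2) lies on all three lines and they are concurrent.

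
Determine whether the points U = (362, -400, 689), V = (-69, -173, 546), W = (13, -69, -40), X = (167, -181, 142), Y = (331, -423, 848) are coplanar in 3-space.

The plane through U, V, W has normal n = UV × UW = (-118150, -264292, -63438) and equation n·P = 19237718.
Checking the remaining points: n·X = 19097606, n·Y = 18892442.
Since n·X = 19097606 ≠ 19237718, X is off the plane and the points are not all coplanar.

No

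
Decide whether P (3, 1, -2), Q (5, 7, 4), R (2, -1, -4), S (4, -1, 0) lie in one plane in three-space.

No

The four points are coplanar iff the 3×3 determinant with rows PQ, PR, PS is zero.
Rows: (2, 6, 6), (-1, -2, -2), (1, -2, 2).
Expanding along the first row: (2)(-8) − (6)(0) + (6)(4) = 8.
Nonzero ⇒ not coplanar.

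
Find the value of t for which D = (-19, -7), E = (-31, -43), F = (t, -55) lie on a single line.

-35

Collinearity: (F − D) must be parallel to (E − D) = (-12, -36).
Cross-multiplying the components: (t − (-19))·(-36) = (-48)·(-12).
Solving gives t = -35.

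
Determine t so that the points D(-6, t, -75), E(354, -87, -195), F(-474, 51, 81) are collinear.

-27

Collinearity requires DE × DF = 0; each component is linear in t.
The x-component gives (-276)t + (-7452) = 0, so t = -27.
The remaining components then also vanish.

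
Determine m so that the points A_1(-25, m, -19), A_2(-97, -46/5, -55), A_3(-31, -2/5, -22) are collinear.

2/5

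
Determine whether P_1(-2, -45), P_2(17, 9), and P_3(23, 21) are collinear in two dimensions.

P_1P_2 = (19, 54), P_1P_3 = (25, 66).
Twice the signed area of △P_1P_2P_3 is (19)(66) − (54)(25) = -96.
The area is nonzero, so the three points are not collinear.

No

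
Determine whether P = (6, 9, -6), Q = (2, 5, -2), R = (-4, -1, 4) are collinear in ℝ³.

PQ = (-4, -4, 4), PR = (-10, -10, 10).
PQ × PR = (0, 0, 0).
The cross product vanishes, so the three points are collinear.

Yes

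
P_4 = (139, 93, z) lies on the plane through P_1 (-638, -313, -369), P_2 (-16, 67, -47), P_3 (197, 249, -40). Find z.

The plane through P_1, P_2, P_3 has equation −55944x + 64232y + 32264z = 3682240.
Substituting P_4: (32264)z + (-1802640) = 3682240, so z = 170.

170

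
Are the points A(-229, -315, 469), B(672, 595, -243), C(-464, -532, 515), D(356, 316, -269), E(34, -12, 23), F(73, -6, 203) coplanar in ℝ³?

No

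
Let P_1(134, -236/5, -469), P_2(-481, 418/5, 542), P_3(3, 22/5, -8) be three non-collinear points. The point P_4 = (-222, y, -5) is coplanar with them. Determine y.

Coplanarity requires P_1P_2 · (P_1P_3 × P_1P_4) = 0.
P_1P_2 = (-615, 654/5, 1011), P_1P_3 = (-131, 258/5, 461); the triple product is linear in y with coefficient 151074 and constant term -12690216/5.
Setting it to zero: y = 84/5.

84/5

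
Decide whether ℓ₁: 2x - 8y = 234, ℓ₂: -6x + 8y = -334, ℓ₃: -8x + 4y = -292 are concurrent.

Yes

The three lines meet at one point iff the augmented coefficient matrix [aᵢ bᵢ cᵢ] has rank < 3, i.e. its determinant vanishes.
Here the determinant is 0.
It vanishes, so the lines are concurrent at (25, -23).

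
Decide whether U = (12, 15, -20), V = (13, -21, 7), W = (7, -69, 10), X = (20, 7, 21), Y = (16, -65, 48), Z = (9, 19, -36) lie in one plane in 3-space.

Yes

The plane through U, V, W has normal n = UV × UW = (1188, -165, -264) and equation n·P = 17061.
Checking the remaining points: n·X = 17061, n·Y = 17061, n·Z = 17061.
All equal 17061, so all 6 points lie in one plane.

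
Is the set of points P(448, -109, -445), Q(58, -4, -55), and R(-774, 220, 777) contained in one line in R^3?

Yes

PQ = (-390, 105, 390), PR = (-1222, 329, 1222).
PQ × PR = (0, 0, 0).
The cross product vanishes, so the three points are collinear.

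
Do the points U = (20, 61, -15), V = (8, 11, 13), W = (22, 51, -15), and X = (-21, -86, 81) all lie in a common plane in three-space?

No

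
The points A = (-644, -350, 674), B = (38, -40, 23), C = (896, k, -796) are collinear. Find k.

350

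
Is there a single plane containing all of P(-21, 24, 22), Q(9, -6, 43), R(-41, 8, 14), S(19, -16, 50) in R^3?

A normal to the plane through P, Q, R is n = PQ × PR = (576, -180, -1080).
The plane has equation n·X = -40176. For S: n·S = -40176.
Equal, so S lies in the plane and all four are coplanar.

Yes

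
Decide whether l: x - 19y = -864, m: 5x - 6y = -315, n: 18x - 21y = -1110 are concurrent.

The three lines meet at one point iff the augmented coefficient matrix [aᵢ bᵢ cᵢ] has rank < 3, i.e. its determinant vanishes.
Here the determinant is -267.
Nonzero, so no common point exists.

No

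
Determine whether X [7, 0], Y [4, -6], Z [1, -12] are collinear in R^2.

XY = (-3, -6), XZ = (-6, -12).
Checking proportionality: XZ = 2·XY, so the vectors are parallel and the points are collinear.

Yes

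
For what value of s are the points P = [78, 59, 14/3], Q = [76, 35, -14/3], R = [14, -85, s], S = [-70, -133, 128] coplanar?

Normal to plane PQS: n = (-4752, 1628, -3168); plane equation n·X = -289388.
Requiring n·R = -289388: (-3168)s + (-204908) = -289388.
So s = 80/3.

80/3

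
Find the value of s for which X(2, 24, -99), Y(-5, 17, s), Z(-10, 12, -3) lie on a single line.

-43

Direction XZ = (-12, -12, 96). From the x-coordinate of Y, the parameter along the line is τ = (-5 − 2)/(-12) = 7/12.
Then s = (-99) + 7/12·(96) = -43.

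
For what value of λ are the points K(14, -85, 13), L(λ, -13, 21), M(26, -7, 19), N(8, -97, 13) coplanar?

Normal to plane KMN: n = (72, -36, 324); plane equation n·P = 8280.
Requiring n·L = 8280: (72)λ + (7272) = 8280.
So λ = 14.

14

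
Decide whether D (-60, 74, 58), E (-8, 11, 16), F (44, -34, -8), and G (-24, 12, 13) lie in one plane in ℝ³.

A normal to the plane through D, E, F is n = DE × DF = (-378, -936, 936).
The plane has equation n·P = 7704. For G: n·G = 10008.
10008 ≠ 7704, so G is off the plane.

No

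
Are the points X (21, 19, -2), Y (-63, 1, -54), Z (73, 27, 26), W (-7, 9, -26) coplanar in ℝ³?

No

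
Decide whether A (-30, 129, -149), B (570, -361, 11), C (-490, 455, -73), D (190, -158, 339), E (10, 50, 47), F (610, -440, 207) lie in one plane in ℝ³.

The plane through A, B, C has normal n = AB × AC = (-89400, -119200, -29800) and equation n·P = -8254600.
Checking the remaining points: n·D = -8254600, n·E = -8254600, n·F = -8254600.
All equal -8254600, so all 6 points lie in one plane.

Yes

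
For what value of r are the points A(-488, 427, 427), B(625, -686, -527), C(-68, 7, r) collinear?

Collinearity requires AB × AC = 0; each component is linear in r.
The x-component gives (-1113)r + (74571) = 0, so r = 67.
The remaining components then also vanish.

67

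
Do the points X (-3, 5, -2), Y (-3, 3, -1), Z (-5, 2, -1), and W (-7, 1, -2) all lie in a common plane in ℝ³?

The four points are coplanar iff the 3×3 determinant with rows XY, XZ, XW is zero.
Rows: (0, -2, 1), (-2, -3, 1), (-4, -4, 0).
Expanding along the first row: (0)(4) − (-2)(4) + (1)(-4) = 4.
Nonzero ⇒ not coplanar.

No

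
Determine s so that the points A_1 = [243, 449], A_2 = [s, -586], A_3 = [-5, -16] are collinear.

The three points are collinear iff det[A_1A_2; A_1A_3] = 0.
This determinant is linear in s: (-465)s + (-143685) = 0, so s = -309.

-309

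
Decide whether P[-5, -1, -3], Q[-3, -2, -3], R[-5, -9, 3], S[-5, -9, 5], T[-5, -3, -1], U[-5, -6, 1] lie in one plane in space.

The plane through P, Q, R has normal n = PQ × PR = (-6, -12, -16) and equation n·X = 90.
Checking the remaining points: n·S = 58, n·T = 82, n·U = 86.
Since n·S = 58 ≠ 90, S is off the plane and the points are not all coplanar.

No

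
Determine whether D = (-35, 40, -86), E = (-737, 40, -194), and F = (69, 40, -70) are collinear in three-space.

DE = (-702, 0, -108), DF = (104, 0, 16).
Each component of DF is -4/27 times the corresponding component of DE, so DF = -4/27·DE and the points are collinear.

Yes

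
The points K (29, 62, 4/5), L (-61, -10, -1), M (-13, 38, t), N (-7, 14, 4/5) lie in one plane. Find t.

-2/5

Coplanarity ⇔ det[KL; KM; KN] = 0.
Expanding, this is linear in t: (-1728)t + (-3456/5) = 0.
So t = -2/5.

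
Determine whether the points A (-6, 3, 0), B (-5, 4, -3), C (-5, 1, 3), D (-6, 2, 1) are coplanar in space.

The four points are coplanar iff the 3×3 determinant with rows AB, AC, AD is zero.
Rows: (1, 1, -3), (1, -2, 3), (0, -1, 1).
Expanding along the first row: (1)(1) − (1)(1) + (-3)(-1) = 3.
Nonzero ⇒ not coplanar.

No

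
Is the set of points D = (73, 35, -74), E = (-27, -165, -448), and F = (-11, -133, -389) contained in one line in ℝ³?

No

DE = (-100, -200, -374), DF = (-84, -168, -315).
Comparing components 2 and 3: (-200)(-315) − (-374)(-168) = 168 ≠ 0, so DE and DF are not parallel and the points are not collinear.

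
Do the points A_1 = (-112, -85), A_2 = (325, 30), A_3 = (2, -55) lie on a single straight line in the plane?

A_1A_2 = (437, 115), A_1A_3 = (114, 30).
Checking proportionality: A_1A_3 = 6/23·A_1A_2, so the vectors are parallel and the points are collinear.

Yes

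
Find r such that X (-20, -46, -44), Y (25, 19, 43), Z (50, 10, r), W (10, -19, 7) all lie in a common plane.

72

Normal to plane XYW: n = (966, 315, -735); plane equation n·P = -1470.
Requiring n·Z = -1470: (-735)r + (51450) = -1470.
So r = 72.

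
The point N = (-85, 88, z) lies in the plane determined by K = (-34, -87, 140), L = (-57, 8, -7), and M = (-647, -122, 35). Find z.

The plane through K, L, M has equation −15120x + 87696y + 59040z = 1150128.
Substituting N: (59040)z + (9002448) = 1150128, so z = -133.

-133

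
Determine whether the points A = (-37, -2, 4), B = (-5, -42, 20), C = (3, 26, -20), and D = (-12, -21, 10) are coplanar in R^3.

The four points are coplanar iff the 3×3 determinant with rows AB, AC, AD is zero.
Rows: (32, -40, 16), (40, 28, -24), (25, -19, 6).
Expanding along the first row: (32)(-288) − (-40)(840) + (16)(-1460) = 1024.
Nonzero ⇒ not coplanar.

No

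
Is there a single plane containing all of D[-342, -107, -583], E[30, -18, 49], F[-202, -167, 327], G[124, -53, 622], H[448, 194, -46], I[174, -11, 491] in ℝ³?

The plane through D, E, F has normal n = DE × DF = (118910, -250040, -34780) and equation n·P = 6363800.
Checking the remaining points: n·G = 6363800, n·H = 6363800, n·I = 6363800.
All equal 6363800, so all 6 points lie in one plane.

Yes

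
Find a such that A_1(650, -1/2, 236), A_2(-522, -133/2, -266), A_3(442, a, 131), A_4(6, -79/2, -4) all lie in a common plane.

Coplanarity ⇔ det[A_1A_2; A_1A_3; A_1A_4] = 0.
Expanding, this is linear in a: (-42008)a + (-462088) = 0.
So a = -11.

-11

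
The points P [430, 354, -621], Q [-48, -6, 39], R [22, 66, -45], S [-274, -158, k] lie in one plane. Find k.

Coplanarity ⇔ det[PQ; PR; PS] = 0.
Expanding, this is linear in k: (-9216)k + (3345408) = 0.
So k = 363.

363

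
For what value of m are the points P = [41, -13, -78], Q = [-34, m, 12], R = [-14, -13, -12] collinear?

-13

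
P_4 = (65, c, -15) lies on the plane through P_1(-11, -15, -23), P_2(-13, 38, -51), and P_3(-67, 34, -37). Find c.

-61

A normal to the plane is n = P_1P_2 × P_1P_3 = (630, 1540, 2870).
P_4 lies in the plane iff n · P_1P_4 = 0.
This gives (1540)c + (93940) = 0, so c = -61.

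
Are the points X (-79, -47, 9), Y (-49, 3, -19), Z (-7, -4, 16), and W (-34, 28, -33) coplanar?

Yes

With X as base: XY = (30, 50, -28), XZ = (72, 43, 7), XW = (45, 75, -42).
XZ × XW = (-2331, 3339, 3465).
XY · (XZ × XW) = 0.
The scalar triple product vanishes, so the four points are coplanar.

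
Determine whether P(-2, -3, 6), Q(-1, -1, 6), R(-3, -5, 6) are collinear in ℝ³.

PQ = (1, 2, 0), PR = (-1, -2, 0).
PQ × PR = (0, 0, 0).
The cross product vanishes, so the three points are collinear.

Yes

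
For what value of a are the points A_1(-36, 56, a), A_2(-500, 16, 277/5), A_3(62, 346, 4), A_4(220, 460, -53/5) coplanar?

The points are coplanar iff A_1A_2 · (A_1A_3 × A_1A_4) = 0.
Expanding, this is linear in a: (-11928)a + (870744/5) = 0.
So a = 73/5.

73/5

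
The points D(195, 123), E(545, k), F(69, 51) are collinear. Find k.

323

The three points are collinear iff det[DE; DF] = 0.
This determinant is linear in k: (126)k + (-40698) = 0, so k = 323.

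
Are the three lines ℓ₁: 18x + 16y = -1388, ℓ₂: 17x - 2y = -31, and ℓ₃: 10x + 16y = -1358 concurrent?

Intersecting ℓ₁ and ℓ₂: solving the 2×2 system gives (x, y) = (-818/77, -11519/154).
Substitute into ℓ₃: (10)(-818/77) + (16)(-11519/154) = -100332/77.
But ℓ₃ requires -1358 ≠ -100332/77, so the three lines have no common point.

No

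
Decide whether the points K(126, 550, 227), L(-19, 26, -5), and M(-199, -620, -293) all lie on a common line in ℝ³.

KL = (-145, -524, -232), KM = (-325, -1170, -520).
Comparing components 2 and 3: (-524)(-520) − (-232)(-1170) = 1040 ≠ 0, so KL and KM are not parallel and the points are not collinear.

No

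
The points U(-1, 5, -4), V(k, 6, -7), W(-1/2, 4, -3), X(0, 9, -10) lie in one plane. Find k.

Normal to plane UWX: n = (2, 4, 3); plane equation n·P = 6.
Requiring n·V = 6: (2)k + (3) = 6.
So k = 3/2.

3/2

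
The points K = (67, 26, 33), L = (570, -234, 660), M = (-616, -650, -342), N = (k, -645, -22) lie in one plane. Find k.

-296

Normal to plane KLM: n = (521352, -239616, -517608); plane equation n·P = 11619504.
Requiring n·N = 11619504: (521352)k + (165939696) = 11619504.
So k = -296.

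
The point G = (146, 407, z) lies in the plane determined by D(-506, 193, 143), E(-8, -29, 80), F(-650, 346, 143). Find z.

-43

The plane through D, E, F has equation 9639x + 9072y + 44226z = 3197880.
Substituting G: (44226)z + (5099598) = 3197880, so z = -43.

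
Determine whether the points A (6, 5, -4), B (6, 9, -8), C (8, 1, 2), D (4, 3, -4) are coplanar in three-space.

The four points are coplanar iff the 3×3 determinant with rows AB, AC, AD is zero.
Rows: (0, 4, -4), (2, -4, 6), (-2, -2, 0).
Expanding along the first row: (0)(12) − (4)(12) + (-4)(-12) = 0.
Zero determinant ⇒ coplanar.

Yes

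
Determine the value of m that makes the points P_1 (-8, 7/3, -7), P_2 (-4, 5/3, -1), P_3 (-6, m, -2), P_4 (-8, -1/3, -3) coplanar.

The points are coplanar iff P_1P_2 · (P_1P_3 × P_1P_4) = 0.
Expanding, this is linear in m: (16)m + (-32/3) = 0.
So m = 2/3.

2/3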